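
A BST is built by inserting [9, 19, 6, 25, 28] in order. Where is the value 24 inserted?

Starting tree (level order): [9, 6, 19, None, None, None, 25, None, 28]
Insertion path: 9 -> 19 -> 25
Result: insert 24 as left child of 25
Final tree (level order): [9, 6, 19, None, None, None, 25, 24, 28]


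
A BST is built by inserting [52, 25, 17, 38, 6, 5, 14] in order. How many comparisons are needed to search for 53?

Search path for 53: 52
Found: False
Comparisons: 1


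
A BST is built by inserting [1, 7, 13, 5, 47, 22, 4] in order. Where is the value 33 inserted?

Starting tree (level order): [1, None, 7, 5, 13, 4, None, None, 47, None, None, 22]
Insertion path: 1 -> 7 -> 13 -> 47 -> 22
Result: insert 33 as right child of 22
Final tree (level order): [1, None, 7, 5, 13, 4, None, None, 47, None, None, 22, None, None, 33]


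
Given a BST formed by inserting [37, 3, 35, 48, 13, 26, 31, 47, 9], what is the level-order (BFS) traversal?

Tree insertion order: [37, 3, 35, 48, 13, 26, 31, 47, 9]
Tree (level-order array): [37, 3, 48, None, 35, 47, None, 13, None, None, None, 9, 26, None, None, None, 31]
BFS from the root, enqueuing left then right child of each popped node:
  queue [37] -> pop 37, enqueue [3, 48], visited so far: [37]
  queue [3, 48] -> pop 3, enqueue [35], visited so far: [37, 3]
  queue [48, 35] -> pop 48, enqueue [47], visited so far: [37, 3, 48]
  queue [35, 47] -> pop 35, enqueue [13], visited so far: [37, 3, 48, 35]
  queue [47, 13] -> pop 47, enqueue [none], visited so far: [37, 3, 48, 35, 47]
  queue [13] -> pop 13, enqueue [9, 26], visited so far: [37, 3, 48, 35, 47, 13]
  queue [9, 26] -> pop 9, enqueue [none], visited so far: [37, 3, 48, 35, 47, 13, 9]
  queue [26] -> pop 26, enqueue [31], visited so far: [37, 3, 48, 35, 47, 13, 9, 26]
  queue [31] -> pop 31, enqueue [none], visited so far: [37, 3, 48, 35, 47, 13, 9, 26, 31]
Result: [37, 3, 48, 35, 47, 13, 9, 26, 31]


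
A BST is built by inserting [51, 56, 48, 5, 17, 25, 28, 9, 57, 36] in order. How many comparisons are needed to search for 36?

Search path for 36: 51 -> 48 -> 5 -> 17 -> 25 -> 28 -> 36
Found: True
Comparisons: 7


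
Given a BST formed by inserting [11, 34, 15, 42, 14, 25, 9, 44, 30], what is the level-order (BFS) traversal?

Tree insertion order: [11, 34, 15, 42, 14, 25, 9, 44, 30]
Tree (level-order array): [11, 9, 34, None, None, 15, 42, 14, 25, None, 44, None, None, None, 30]
BFS from the root, enqueuing left then right child of each popped node:
  queue [11] -> pop 11, enqueue [9, 34], visited so far: [11]
  queue [9, 34] -> pop 9, enqueue [none], visited so far: [11, 9]
  queue [34] -> pop 34, enqueue [15, 42], visited so far: [11, 9, 34]
  queue [15, 42] -> pop 15, enqueue [14, 25], visited so far: [11, 9, 34, 15]
  queue [42, 14, 25] -> pop 42, enqueue [44], visited so far: [11, 9, 34, 15, 42]
  queue [14, 25, 44] -> pop 14, enqueue [none], visited so far: [11, 9, 34, 15, 42, 14]
  queue [25, 44] -> pop 25, enqueue [30], visited so far: [11, 9, 34, 15, 42, 14, 25]
  queue [44, 30] -> pop 44, enqueue [none], visited so far: [11, 9, 34, 15, 42, 14, 25, 44]
  queue [30] -> pop 30, enqueue [none], visited so far: [11, 9, 34, 15, 42, 14, 25, 44, 30]
Result: [11, 9, 34, 15, 42, 14, 25, 44, 30]


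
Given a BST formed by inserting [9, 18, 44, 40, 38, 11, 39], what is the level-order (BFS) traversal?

Tree insertion order: [9, 18, 44, 40, 38, 11, 39]
Tree (level-order array): [9, None, 18, 11, 44, None, None, 40, None, 38, None, None, 39]
BFS from the root, enqueuing left then right child of each popped node:
  queue [9] -> pop 9, enqueue [18], visited so far: [9]
  queue [18] -> pop 18, enqueue [11, 44], visited so far: [9, 18]
  queue [11, 44] -> pop 11, enqueue [none], visited so far: [9, 18, 11]
  queue [44] -> pop 44, enqueue [40], visited so far: [9, 18, 11, 44]
  queue [40] -> pop 40, enqueue [38], visited so far: [9, 18, 11, 44, 40]
  queue [38] -> pop 38, enqueue [39], visited so far: [9, 18, 11, 44, 40, 38]
  queue [39] -> pop 39, enqueue [none], visited so far: [9, 18, 11, 44, 40, 38, 39]
Result: [9, 18, 11, 44, 40, 38, 39]


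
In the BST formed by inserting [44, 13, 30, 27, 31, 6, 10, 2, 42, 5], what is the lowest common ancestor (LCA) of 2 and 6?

Tree insertion order: [44, 13, 30, 27, 31, 6, 10, 2, 42, 5]
Tree (level-order array): [44, 13, None, 6, 30, 2, 10, 27, 31, None, 5, None, None, None, None, None, 42]
In a BST, the LCA of p=2, q=6 is the first node v on the
root-to-leaf path with p <= v <= q (go left if both < v, right if both > v).
Walk from root:
  at 44: both 2 and 6 < 44, go left
  at 13: both 2 and 6 < 13, go left
  at 6: 2 <= 6 <= 6, this is the LCA
LCA = 6


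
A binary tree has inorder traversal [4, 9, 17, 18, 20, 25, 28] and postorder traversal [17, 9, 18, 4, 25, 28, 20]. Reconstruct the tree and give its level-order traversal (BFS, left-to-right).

Inorder:   [4, 9, 17, 18, 20, 25, 28]
Postorder: [17, 9, 18, 4, 25, 28, 20]
Algorithm: postorder visits root last, so walk postorder right-to-left;
each value is the root of the current inorder slice — split it at that
value, recurse on the right subtree first, then the left.
Recursive splits:
  root=20; inorder splits into left=[4, 9, 17, 18], right=[25, 28]
  root=28; inorder splits into left=[25], right=[]
  root=25; inorder splits into left=[], right=[]
  root=4; inorder splits into left=[], right=[9, 17, 18]
  root=18; inorder splits into left=[9, 17], right=[]
  root=9; inorder splits into left=[], right=[17]
  root=17; inorder splits into left=[], right=[]
Reconstructed level-order: [20, 4, 28, 18, 25, 9, 17]


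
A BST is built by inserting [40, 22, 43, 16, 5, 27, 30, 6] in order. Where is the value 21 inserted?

Starting tree (level order): [40, 22, 43, 16, 27, None, None, 5, None, None, 30, None, 6]
Insertion path: 40 -> 22 -> 16
Result: insert 21 as right child of 16
Final tree (level order): [40, 22, 43, 16, 27, None, None, 5, 21, None, 30, None, 6]


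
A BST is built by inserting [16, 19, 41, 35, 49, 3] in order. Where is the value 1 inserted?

Starting tree (level order): [16, 3, 19, None, None, None, 41, 35, 49]
Insertion path: 16 -> 3
Result: insert 1 as left child of 3
Final tree (level order): [16, 3, 19, 1, None, None, 41, None, None, 35, 49]


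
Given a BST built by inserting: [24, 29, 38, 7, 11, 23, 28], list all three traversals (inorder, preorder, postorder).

Tree insertion order: [24, 29, 38, 7, 11, 23, 28]
Tree (level-order array): [24, 7, 29, None, 11, 28, 38, None, 23]
Inorder (L, root, R): [7, 11, 23, 24, 28, 29, 38]
Preorder (root, L, R): [24, 7, 11, 23, 29, 28, 38]
Postorder (L, R, root): [23, 11, 7, 28, 38, 29, 24]


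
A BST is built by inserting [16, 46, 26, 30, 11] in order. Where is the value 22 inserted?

Starting tree (level order): [16, 11, 46, None, None, 26, None, None, 30]
Insertion path: 16 -> 46 -> 26
Result: insert 22 as left child of 26
Final tree (level order): [16, 11, 46, None, None, 26, None, 22, 30]


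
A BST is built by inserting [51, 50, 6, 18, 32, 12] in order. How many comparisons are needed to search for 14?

Search path for 14: 51 -> 50 -> 6 -> 18 -> 12
Found: False
Comparisons: 5


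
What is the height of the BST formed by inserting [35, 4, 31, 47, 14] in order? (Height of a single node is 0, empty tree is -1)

Insertion order: [35, 4, 31, 47, 14]
Tree (level-order array): [35, 4, 47, None, 31, None, None, 14]
Compute height bottom-up (empty subtree = -1):
  height(14) = 1 + max(-1, -1) = 0
  height(31) = 1 + max(0, -1) = 1
  height(4) = 1 + max(-1, 1) = 2
  height(47) = 1 + max(-1, -1) = 0
  height(35) = 1 + max(2, 0) = 3
Height = 3


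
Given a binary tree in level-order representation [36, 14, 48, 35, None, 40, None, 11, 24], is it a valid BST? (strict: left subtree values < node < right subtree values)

Level-order array: [36, 14, 48, 35, None, 40, None, 11, 24]
Validate using subtree bounds (lo, hi): at each node, require lo < value < hi,
then recurse left with hi=value and right with lo=value.
Preorder trace (stopping at first violation):
  at node 36 with bounds (-inf, +inf): OK
  at node 14 with bounds (-inf, 36): OK
  at node 35 with bounds (-inf, 14): VIOLATION
Node 35 violates its bound: not (-inf < 35 < 14).
Result: Not a valid BST


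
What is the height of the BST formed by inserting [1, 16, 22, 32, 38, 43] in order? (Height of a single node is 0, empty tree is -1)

Insertion order: [1, 16, 22, 32, 38, 43]
Tree (level-order array): [1, None, 16, None, 22, None, 32, None, 38, None, 43]
Compute height bottom-up (empty subtree = -1):
  height(43) = 1 + max(-1, -1) = 0
  height(38) = 1 + max(-1, 0) = 1
  height(32) = 1 + max(-1, 1) = 2
  height(22) = 1 + max(-1, 2) = 3
  height(16) = 1 + max(-1, 3) = 4
  height(1) = 1 + max(-1, 4) = 5
Height = 5


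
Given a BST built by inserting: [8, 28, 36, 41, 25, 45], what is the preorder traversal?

Tree insertion order: [8, 28, 36, 41, 25, 45]
Tree (level-order array): [8, None, 28, 25, 36, None, None, None, 41, None, 45]
Preorder traversal: [8, 28, 25, 36, 41, 45]


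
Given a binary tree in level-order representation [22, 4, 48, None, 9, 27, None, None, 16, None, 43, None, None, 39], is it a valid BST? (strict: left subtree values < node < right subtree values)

Level-order array: [22, 4, 48, None, 9, 27, None, None, 16, None, 43, None, None, 39]
Validate using subtree bounds (lo, hi): at each node, require lo < value < hi,
then recurse left with hi=value and right with lo=value.
Preorder trace (stopping at first violation):
  at node 22 with bounds (-inf, +inf): OK
  at node 4 with bounds (-inf, 22): OK
  at node 9 with bounds (4, 22): OK
  at node 16 with bounds (9, 22): OK
  at node 48 with bounds (22, +inf): OK
  at node 27 with bounds (22, 48): OK
  at node 43 with bounds (27, 48): OK
  at node 39 with bounds (27, 43): OK
No violation found at any node.
Result: Valid BST


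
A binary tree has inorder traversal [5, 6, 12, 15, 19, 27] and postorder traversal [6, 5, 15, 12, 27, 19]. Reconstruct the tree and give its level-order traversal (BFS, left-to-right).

Inorder:   [5, 6, 12, 15, 19, 27]
Postorder: [6, 5, 15, 12, 27, 19]
Algorithm: postorder visits root last, so walk postorder right-to-left;
each value is the root of the current inorder slice — split it at that
value, recurse on the right subtree first, then the left.
Recursive splits:
  root=19; inorder splits into left=[5, 6, 12, 15], right=[27]
  root=27; inorder splits into left=[], right=[]
  root=12; inorder splits into left=[5, 6], right=[15]
  root=15; inorder splits into left=[], right=[]
  root=5; inorder splits into left=[], right=[6]
  root=6; inorder splits into left=[], right=[]
Reconstructed level-order: [19, 12, 27, 5, 15, 6]


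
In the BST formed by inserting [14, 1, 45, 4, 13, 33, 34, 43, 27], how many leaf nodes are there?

Tree built from: [14, 1, 45, 4, 13, 33, 34, 43, 27]
Tree (level-order array): [14, 1, 45, None, 4, 33, None, None, 13, 27, 34, None, None, None, None, None, 43]
Rule: A leaf has 0 children.
Per-node child counts:
  node 14: 2 child(ren)
  node 1: 1 child(ren)
  node 4: 1 child(ren)
  node 13: 0 child(ren)
  node 45: 1 child(ren)
  node 33: 2 child(ren)
  node 27: 0 child(ren)
  node 34: 1 child(ren)
  node 43: 0 child(ren)
Matching nodes: [13, 27, 43]
Count of leaf nodes: 3


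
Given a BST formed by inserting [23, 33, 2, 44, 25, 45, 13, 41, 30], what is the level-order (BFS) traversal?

Tree insertion order: [23, 33, 2, 44, 25, 45, 13, 41, 30]
Tree (level-order array): [23, 2, 33, None, 13, 25, 44, None, None, None, 30, 41, 45]
BFS from the root, enqueuing left then right child of each popped node:
  queue [23] -> pop 23, enqueue [2, 33], visited so far: [23]
  queue [2, 33] -> pop 2, enqueue [13], visited so far: [23, 2]
  queue [33, 13] -> pop 33, enqueue [25, 44], visited so far: [23, 2, 33]
  queue [13, 25, 44] -> pop 13, enqueue [none], visited so far: [23, 2, 33, 13]
  queue [25, 44] -> pop 25, enqueue [30], visited so far: [23, 2, 33, 13, 25]
  queue [44, 30] -> pop 44, enqueue [41, 45], visited so far: [23, 2, 33, 13, 25, 44]
  queue [30, 41, 45] -> pop 30, enqueue [none], visited so far: [23, 2, 33, 13, 25, 44, 30]
  queue [41, 45] -> pop 41, enqueue [none], visited so far: [23, 2, 33, 13, 25, 44, 30, 41]
  queue [45] -> pop 45, enqueue [none], visited so far: [23, 2, 33, 13, 25, 44, 30, 41, 45]
Result: [23, 2, 33, 13, 25, 44, 30, 41, 45]


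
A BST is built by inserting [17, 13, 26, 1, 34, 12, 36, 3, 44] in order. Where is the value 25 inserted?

Starting tree (level order): [17, 13, 26, 1, None, None, 34, None, 12, None, 36, 3, None, None, 44]
Insertion path: 17 -> 26
Result: insert 25 as left child of 26
Final tree (level order): [17, 13, 26, 1, None, 25, 34, None, 12, None, None, None, 36, 3, None, None, 44]


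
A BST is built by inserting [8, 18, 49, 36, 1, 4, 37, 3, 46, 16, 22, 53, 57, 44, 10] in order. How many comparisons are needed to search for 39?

Search path for 39: 8 -> 18 -> 49 -> 36 -> 37 -> 46 -> 44
Found: False
Comparisons: 7


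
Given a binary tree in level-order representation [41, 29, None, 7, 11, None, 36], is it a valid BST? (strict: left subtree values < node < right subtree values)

Level-order array: [41, 29, None, 7, 11, None, 36]
Validate using subtree bounds (lo, hi): at each node, require lo < value < hi,
then recurse left with hi=value and right with lo=value.
Preorder trace (stopping at first violation):
  at node 41 with bounds (-inf, +inf): OK
  at node 29 with bounds (-inf, 41): OK
  at node 7 with bounds (-inf, 29): OK
  at node 36 with bounds (7, 29): VIOLATION
Node 36 violates its bound: not (7 < 36 < 29).
Result: Not a valid BST


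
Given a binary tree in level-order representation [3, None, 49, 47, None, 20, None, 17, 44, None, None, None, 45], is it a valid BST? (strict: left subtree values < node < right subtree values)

Level-order array: [3, None, 49, 47, None, 20, None, 17, 44, None, None, None, 45]
Validate using subtree bounds (lo, hi): at each node, require lo < value < hi,
then recurse left with hi=value and right with lo=value.
Preorder trace (stopping at first violation):
  at node 3 with bounds (-inf, +inf): OK
  at node 49 with bounds (3, +inf): OK
  at node 47 with bounds (3, 49): OK
  at node 20 with bounds (3, 47): OK
  at node 17 with bounds (3, 20): OK
  at node 44 with bounds (20, 47): OK
  at node 45 with bounds (44, 47): OK
No violation found at any node.
Result: Valid BST


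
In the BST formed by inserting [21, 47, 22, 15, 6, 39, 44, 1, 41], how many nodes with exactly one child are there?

Tree built from: [21, 47, 22, 15, 6, 39, 44, 1, 41]
Tree (level-order array): [21, 15, 47, 6, None, 22, None, 1, None, None, 39, None, None, None, 44, 41]
Rule: These are nodes with exactly 1 non-null child.
Per-node child counts:
  node 21: 2 child(ren)
  node 15: 1 child(ren)
  node 6: 1 child(ren)
  node 1: 0 child(ren)
  node 47: 1 child(ren)
  node 22: 1 child(ren)
  node 39: 1 child(ren)
  node 44: 1 child(ren)
  node 41: 0 child(ren)
Matching nodes: [15, 6, 47, 22, 39, 44]
Count of nodes with exactly one child: 6


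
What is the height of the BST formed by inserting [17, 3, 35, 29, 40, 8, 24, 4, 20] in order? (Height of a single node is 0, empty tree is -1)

Insertion order: [17, 3, 35, 29, 40, 8, 24, 4, 20]
Tree (level-order array): [17, 3, 35, None, 8, 29, 40, 4, None, 24, None, None, None, None, None, 20]
Compute height bottom-up (empty subtree = -1):
  height(4) = 1 + max(-1, -1) = 0
  height(8) = 1 + max(0, -1) = 1
  height(3) = 1 + max(-1, 1) = 2
  height(20) = 1 + max(-1, -1) = 0
  height(24) = 1 + max(0, -1) = 1
  height(29) = 1 + max(1, -1) = 2
  height(40) = 1 + max(-1, -1) = 0
  height(35) = 1 + max(2, 0) = 3
  height(17) = 1 + max(2, 3) = 4
Height = 4


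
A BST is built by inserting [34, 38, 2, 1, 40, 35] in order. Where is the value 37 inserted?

Starting tree (level order): [34, 2, 38, 1, None, 35, 40]
Insertion path: 34 -> 38 -> 35
Result: insert 37 as right child of 35
Final tree (level order): [34, 2, 38, 1, None, 35, 40, None, None, None, 37]


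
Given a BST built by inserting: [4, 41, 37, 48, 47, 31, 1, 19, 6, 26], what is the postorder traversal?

Tree insertion order: [4, 41, 37, 48, 47, 31, 1, 19, 6, 26]
Tree (level-order array): [4, 1, 41, None, None, 37, 48, 31, None, 47, None, 19, None, None, None, 6, 26]
Postorder traversal: [1, 6, 26, 19, 31, 37, 47, 48, 41, 4]


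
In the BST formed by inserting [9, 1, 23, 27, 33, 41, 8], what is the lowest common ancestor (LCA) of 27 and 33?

Tree insertion order: [9, 1, 23, 27, 33, 41, 8]
Tree (level-order array): [9, 1, 23, None, 8, None, 27, None, None, None, 33, None, 41]
In a BST, the LCA of p=27, q=33 is the first node v on the
root-to-leaf path with p <= v <= q (go left if both < v, right if both > v).
Walk from root:
  at 9: both 27 and 33 > 9, go right
  at 23: both 27 and 33 > 23, go right
  at 27: 27 <= 27 <= 33, this is the LCA
LCA = 27


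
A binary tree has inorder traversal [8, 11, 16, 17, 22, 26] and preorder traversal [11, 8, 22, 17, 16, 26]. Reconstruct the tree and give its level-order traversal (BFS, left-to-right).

Inorder:  [8, 11, 16, 17, 22, 26]
Preorder: [11, 8, 22, 17, 16, 26]
Algorithm: preorder visits root first, so consume preorder in order;
for each root, split the current inorder slice at that value into
left-subtree inorder and right-subtree inorder, then recurse.
Recursive splits:
  root=11; inorder splits into left=[8], right=[16, 17, 22, 26]
  root=8; inorder splits into left=[], right=[]
  root=22; inorder splits into left=[16, 17], right=[26]
  root=17; inorder splits into left=[16], right=[]
  root=16; inorder splits into left=[], right=[]
  root=26; inorder splits into left=[], right=[]
Reconstructed level-order: [11, 8, 22, 17, 26, 16]


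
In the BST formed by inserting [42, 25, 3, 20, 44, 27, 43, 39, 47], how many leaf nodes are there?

Tree built from: [42, 25, 3, 20, 44, 27, 43, 39, 47]
Tree (level-order array): [42, 25, 44, 3, 27, 43, 47, None, 20, None, 39]
Rule: A leaf has 0 children.
Per-node child counts:
  node 42: 2 child(ren)
  node 25: 2 child(ren)
  node 3: 1 child(ren)
  node 20: 0 child(ren)
  node 27: 1 child(ren)
  node 39: 0 child(ren)
  node 44: 2 child(ren)
  node 43: 0 child(ren)
  node 47: 0 child(ren)
Matching nodes: [20, 39, 43, 47]
Count of leaf nodes: 4


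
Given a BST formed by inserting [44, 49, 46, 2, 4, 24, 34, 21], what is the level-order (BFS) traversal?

Tree insertion order: [44, 49, 46, 2, 4, 24, 34, 21]
Tree (level-order array): [44, 2, 49, None, 4, 46, None, None, 24, None, None, 21, 34]
BFS from the root, enqueuing left then right child of each popped node:
  queue [44] -> pop 44, enqueue [2, 49], visited so far: [44]
  queue [2, 49] -> pop 2, enqueue [4], visited so far: [44, 2]
  queue [49, 4] -> pop 49, enqueue [46], visited so far: [44, 2, 49]
  queue [4, 46] -> pop 4, enqueue [24], visited so far: [44, 2, 49, 4]
  queue [46, 24] -> pop 46, enqueue [none], visited so far: [44, 2, 49, 4, 46]
  queue [24] -> pop 24, enqueue [21, 34], visited so far: [44, 2, 49, 4, 46, 24]
  queue [21, 34] -> pop 21, enqueue [none], visited so far: [44, 2, 49, 4, 46, 24, 21]
  queue [34] -> pop 34, enqueue [none], visited so far: [44, 2, 49, 4, 46, 24, 21, 34]
Result: [44, 2, 49, 4, 46, 24, 21, 34]


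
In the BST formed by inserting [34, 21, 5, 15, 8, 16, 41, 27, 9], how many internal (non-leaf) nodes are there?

Tree built from: [34, 21, 5, 15, 8, 16, 41, 27, 9]
Tree (level-order array): [34, 21, 41, 5, 27, None, None, None, 15, None, None, 8, 16, None, 9]
Rule: An internal node has at least one child.
Per-node child counts:
  node 34: 2 child(ren)
  node 21: 2 child(ren)
  node 5: 1 child(ren)
  node 15: 2 child(ren)
  node 8: 1 child(ren)
  node 9: 0 child(ren)
  node 16: 0 child(ren)
  node 27: 0 child(ren)
  node 41: 0 child(ren)
Matching nodes: [34, 21, 5, 15, 8]
Count of internal (non-leaf) nodes: 5


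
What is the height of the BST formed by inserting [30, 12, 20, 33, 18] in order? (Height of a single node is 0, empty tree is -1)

Insertion order: [30, 12, 20, 33, 18]
Tree (level-order array): [30, 12, 33, None, 20, None, None, 18]
Compute height bottom-up (empty subtree = -1):
  height(18) = 1 + max(-1, -1) = 0
  height(20) = 1 + max(0, -1) = 1
  height(12) = 1 + max(-1, 1) = 2
  height(33) = 1 + max(-1, -1) = 0
  height(30) = 1 + max(2, 0) = 3
Height = 3


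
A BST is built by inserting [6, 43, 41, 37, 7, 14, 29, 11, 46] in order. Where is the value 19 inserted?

Starting tree (level order): [6, None, 43, 41, 46, 37, None, None, None, 7, None, None, 14, 11, 29]
Insertion path: 6 -> 43 -> 41 -> 37 -> 7 -> 14 -> 29
Result: insert 19 as left child of 29
Final tree (level order): [6, None, 43, 41, 46, 37, None, None, None, 7, None, None, 14, 11, 29, None, None, 19]


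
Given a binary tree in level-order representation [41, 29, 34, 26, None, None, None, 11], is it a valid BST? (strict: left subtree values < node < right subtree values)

Level-order array: [41, 29, 34, 26, None, None, None, 11]
Validate using subtree bounds (lo, hi): at each node, require lo < value < hi,
then recurse left with hi=value and right with lo=value.
Preorder trace (stopping at first violation):
  at node 41 with bounds (-inf, +inf): OK
  at node 29 with bounds (-inf, 41): OK
  at node 26 with bounds (-inf, 29): OK
  at node 11 with bounds (-inf, 26): OK
  at node 34 with bounds (41, +inf): VIOLATION
Node 34 violates its bound: not (41 < 34 < +inf).
Result: Not a valid BST


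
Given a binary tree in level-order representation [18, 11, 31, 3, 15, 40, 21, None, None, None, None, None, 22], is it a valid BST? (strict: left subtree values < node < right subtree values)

Level-order array: [18, 11, 31, 3, 15, 40, 21, None, None, None, None, None, 22]
Validate using subtree bounds (lo, hi): at each node, require lo < value < hi,
then recurse left with hi=value and right with lo=value.
Preorder trace (stopping at first violation):
  at node 18 with bounds (-inf, +inf): OK
  at node 11 with bounds (-inf, 18): OK
  at node 3 with bounds (-inf, 11): OK
  at node 15 with bounds (11, 18): OK
  at node 31 with bounds (18, +inf): OK
  at node 40 with bounds (18, 31): VIOLATION
Node 40 violates its bound: not (18 < 40 < 31).
Result: Not a valid BST


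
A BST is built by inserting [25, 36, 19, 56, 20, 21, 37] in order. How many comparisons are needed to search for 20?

Search path for 20: 25 -> 19 -> 20
Found: True
Comparisons: 3


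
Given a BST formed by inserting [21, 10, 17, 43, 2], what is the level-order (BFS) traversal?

Tree insertion order: [21, 10, 17, 43, 2]
Tree (level-order array): [21, 10, 43, 2, 17]
BFS from the root, enqueuing left then right child of each popped node:
  queue [21] -> pop 21, enqueue [10, 43], visited so far: [21]
  queue [10, 43] -> pop 10, enqueue [2, 17], visited so far: [21, 10]
  queue [43, 2, 17] -> pop 43, enqueue [none], visited so far: [21, 10, 43]
  queue [2, 17] -> pop 2, enqueue [none], visited so far: [21, 10, 43, 2]
  queue [17] -> pop 17, enqueue [none], visited so far: [21, 10, 43, 2, 17]
Result: [21, 10, 43, 2, 17]


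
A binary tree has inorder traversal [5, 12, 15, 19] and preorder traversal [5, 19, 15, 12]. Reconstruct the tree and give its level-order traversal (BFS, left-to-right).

Inorder:  [5, 12, 15, 19]
Preorder: [5, 19, 15, 12]
Algorithm: preorder visits root first, so consume preorder in order;
for each root, split the current inorder slice at that value into
left-subtree inorder and right-subtree inorder, then recurse.
Recursive splits:
  root=5; inorder splits into left=[], right=[12, 15, 19]
  root=19; inorder splits into left=[12, 15], right=[]
  root=15; inorder splits into left=[12], right=[]
  root=12; inorder splits into left=[], right=[]
Reconstructed level-order: [5, 19, 15, 12]


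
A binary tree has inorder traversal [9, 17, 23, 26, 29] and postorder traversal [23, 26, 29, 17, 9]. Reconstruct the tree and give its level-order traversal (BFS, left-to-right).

Inorder:   [9, 17, 23, 26, 29]
Postorder: [23, 26, 29, 17, 9]
Algorithm: postorder visits root last, so walk postorder right-to-left;
each value is the root of the current inorder slice — split it at that
value, recurse on the right subtree first, then the left.
Recursive splits:
  root=9; inorder splits into left=[], right=[17, 23, 26, 29]
  root=17; inorder splits into left=[], right=[23, 26, 29]
  root=29; inorder splits into left=[23, 26], right=[]
  root=26; inorder splits into left=[23], right=[]
  root=23; inorder splits into left=[], right=[]
Reconstructed level-order: [9, 17, 29, 26, 23]


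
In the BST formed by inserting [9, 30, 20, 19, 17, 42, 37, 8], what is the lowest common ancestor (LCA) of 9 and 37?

Tree insertion order: [9, 30, 20, 19, 17, 42, 37, 8]
Tree (level-order array): [9, 8, 30, None, None, 20, 42, 19, None, 37, None, 17]
In a BST, the LCA of p=9, q=37 is the first node v on the
root-to-leaf path with p <= v <= q (go left if both < v, right if both > v).
Walk from root:
  at 9: 9 <= 9 <= 37, this is the LCA
LCA = 9


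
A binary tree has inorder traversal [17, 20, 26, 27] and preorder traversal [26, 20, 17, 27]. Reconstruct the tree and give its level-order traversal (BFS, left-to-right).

Inorder:  [17, 20, 26, 27]
Preorder: [26, 20, 17, 27]
Algorithm: preorder visits root first, so consume preorder in order;
for each root, split the current inorder slice at that value into
left-subtree inorder and right-subtree inorder, then recurse.
Recursive splits:
  root=26; inorder splits into left=[17, 20], right=[27]
  root=20; inorder splits into left=[17], right=[]
  root=17; inorder splits into left=[], right=[]
  root=27; inorder splits into left=[], right=[]
Reconstructed level-order: [26, 20, 27, 17]


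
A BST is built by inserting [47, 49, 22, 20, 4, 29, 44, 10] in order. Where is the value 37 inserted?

Starting tree (level order): [47, 22, 49, 20, 29, None, None, 4, None, None, 44, None, 10]
Insertion path: 47 -> 22 -> 29 -> 44
Result: insert 37 as left child of 44
Final tree (level order): [47, 22, 49, 20, 29, None, None, 4, None, None, 44, None, 10, 37]


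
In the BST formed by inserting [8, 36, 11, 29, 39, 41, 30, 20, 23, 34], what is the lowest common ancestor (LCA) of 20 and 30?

Tree insertion order: [8, 36, 11, 29, 39, 41, 30, 20, 23, 34]
Tree (level-order array): [8, None, 36, 11, 39, None, 29, None, 41, 20, 30, None, None, None, 23, None, 34]
In a BST, the LCA of p=20, q=30 is the first node v on the
root-to-leaf path with p <= v <= q (go left if both < v, right if both > v).
Walk from root:
  at 8: both 20 and 30 > 8, go right
  at 36: both 20 and 30 < 36, go left
  at 11: both 20 and 30 > 11, go right
  at 29: 20 <= 29 <= 30, this is the LCA
LCA = 29


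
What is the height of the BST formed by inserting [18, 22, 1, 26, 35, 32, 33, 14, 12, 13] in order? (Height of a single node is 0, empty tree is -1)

Insertion order: [18, 22, 1, 26, 35, 32, 33, 14, 12, 13]
Tree (level-order array): [18, 1, 22, None, 14, None, 26, 12, None, None, 35, None, 13, 32, None, None, None, None, 33]
Compute height bottom-up (empty subtree = -1):
  height(13) = 1 + max(-1, -1) = 0
  height(12) = 1 + max(-1, 0) = 1
  height(14) = 1 + max(1, -1) = 2
  height(1) = 1 + max(-1, 2) = 3
  height(33) = 1 + max(-1, -1) = 0
  height(32) = 1 + max(-1, 0) = 1
  height(35) = 1 + max(1, -1) = 2
  height(26) = 1 + max(-1, 2) = 3
  height(22) = 1 + max(-1, 3) = 4
  height(18) = 1 + max(3, 4) = 5
Height = 5


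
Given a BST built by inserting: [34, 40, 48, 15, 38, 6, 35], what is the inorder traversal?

Tree insertion order: [34, 40, 48, 15, 38, 6, 35]
Tree (level-order array): [34, 15, 40, 6, None, 38, 48, None, None, 35]
Inorder traversal: [6, 15, 34, 35, 38, 40, 48]


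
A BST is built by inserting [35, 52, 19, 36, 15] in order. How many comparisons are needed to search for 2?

Search path for 2: 35 -> 19 -> 15
Found: False
Comparisons: 3


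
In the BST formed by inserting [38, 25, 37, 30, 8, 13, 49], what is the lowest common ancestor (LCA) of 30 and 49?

Tree insertion order: [38, 25, 37, 30, 8, 13, 49]
Tree (level-order array): [38, 25, 49, 8, 37, None, None, None, 13, 30]
In a BST, the LCA of p=30, q=49 is the first node v on the
root-to-leaf path with p <= v <= q (go left if both < v, right if both > v).
Walk from root:
  at 38: 30 <= 38 <= 49, this is the LCA
LCA = 38


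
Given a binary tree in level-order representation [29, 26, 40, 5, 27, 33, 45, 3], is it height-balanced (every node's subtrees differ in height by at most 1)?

Tree (level-order array): [29, 26, 40, 5, 27, 33, 45, 3]
Definition: a tree is height-balanced if, at every node, |h(left) - h(right)| <= 1 (empty subtree has height -1).
Bottom-up per-node check:
  node 3: h_left=-1, h_right=-1, diff=0 [OK], height=0
  node 5: h_left=0, h_right=-1, diff=1 [OK], height=1
  node 27: h_left=-1, h_right=-1, diff=0 [OK], height=0
  node 26: h_left=1, h_right=0, diff=1 [OK], height=2
  node 33: h_left=-1, h_right=-1, diff=0 [OK], height=0
  node 45: h_left=-1, h_right=-1, diff=0 [OK], height=0
  node 40: h_left=0, h_right=0, diff=0 [OK], height=1
  node 29: h_left=2, h_right=1, diff=1 [OK], height=3
All nodes satisfy the balance condition.
Result: Balanced


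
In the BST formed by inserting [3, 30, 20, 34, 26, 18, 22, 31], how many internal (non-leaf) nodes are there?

Tree built from: [3, 30, 20, 34, 26, 18, 22, 31]
Tree (level-order array): [3, None, 30, 20, 34, 18, 26, 31, None, None, None, 22]
Rule: An internal node has at least one child.
Per-node child counts:
  node 3: 1 child(ren)
  node 30: 2 child(ren)
  node 20: 2 child(ren)
  node 18: 0 child(ren)
  node 26: 1 child(ren)
  node 22: 0 child(ren)
  node 34: 1 child(ren)
  node 31: 0 child(ren)
Matching nodes: [3, 30, 20, 26, 34]
Count of internal (non-leaf) nodes: 5


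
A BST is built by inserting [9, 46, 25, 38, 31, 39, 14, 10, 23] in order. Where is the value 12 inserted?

Starting tree (level order): [9, None, 46, 25, None, 14, 38, 10, 23, 31, 39]
Insertion path: 9 -> 46 -> 25 -> 14 -> 10
Result: insert 12 as right child of 10
Final tree (level order): [9, None, 46, 25, None, 14, 38, 10, 23, 31, 39, None, 12]


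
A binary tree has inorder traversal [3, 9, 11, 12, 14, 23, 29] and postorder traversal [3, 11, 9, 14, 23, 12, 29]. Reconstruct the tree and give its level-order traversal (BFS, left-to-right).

Inorder:   [3, 9, 11, 12, 14, 23, 29]
Postorder: [3, 11, 9, 14, 23, 12, 29]
Algorithm: postorder visits root last, so walk postorder right-to-left;
each value is the root of the current inorder slice — split it at that
value, recurse on the right subtree first, then the left.
Recursive splits:
  root=29; inorder splits into left=[3, 9, 11, 12, 14, 23], right=[]
  root=12; inorder splits into left=[3, 9, 11], right=[14, 23]
  root=23; inorder splits into left=[14], right=[]
  root=14; inorder splits into left=[], right=[]
  root=9; inorder splits into left=[3], right=[11]
  root=11; inorder splits into left=[], right=[]
  root=3; inorder splits into left=[], right=[]
Reconstructed level-order: [29, 12, 9, 23, 3, 11, 14]


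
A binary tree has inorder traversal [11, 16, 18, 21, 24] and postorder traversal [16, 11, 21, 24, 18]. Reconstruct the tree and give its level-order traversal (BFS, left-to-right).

Inorder:   [11, 16, 18, 21, 24]
Postorder: [16, 11, 21, 24, 18]
Algorithm: postorder visits root last, so walk postorder right-to-left;
each value is the root of the current inorder slice — split it at that
value, recurse on the right subtree first, then the left.
Recursive splits:
  root=18; inorder splits into left=[11, 16], right=[21, 24]
  root=24; inorder splits into left=[21], right=[]
  root=21; inorder splits into left=[], right=[]
  root=11; inorder splits into left=[], right=[16]
  root=16; inorder splits into left=[], right=[]
Reconstructed level-order: [18, 11, 24, 16, 21]


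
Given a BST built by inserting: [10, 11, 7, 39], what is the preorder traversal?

Tree insertion order: [10, 11, 7, 39]
Tree (level-order array): [10, 7, 11, None, None, None, 39]
Preorder traversal: [10, 7, 11, 39]


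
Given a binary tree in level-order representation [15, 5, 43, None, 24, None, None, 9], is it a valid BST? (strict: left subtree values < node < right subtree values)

Level-order array: [15, 5, 43, None, 24, None, None, 9]
Validate using subtree bounds (lo, hi): at each node, require lo < value < hi,
then recurse left with hi=value and right with lo=value.
Preorder trace (stopping at first violation):
  at node 15 with bounds (-inf, +inf): OK
  at node 5 with bounds (-inf, 15): OK
  at node 24 with bounds (5, 15): VIOLATION
Node 24 violates its bound: not (5 < 24 < 15).
Result: Not a valid BST


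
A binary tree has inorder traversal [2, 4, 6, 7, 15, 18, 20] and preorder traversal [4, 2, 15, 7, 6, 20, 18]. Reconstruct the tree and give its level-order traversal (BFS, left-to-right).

Inorder:  [2, 4, 6, 7, 15, 18, 20]
Preorder: [4, 2, 15, 7, 6, 20, 18]
Algorithm: preorder visits root first, so consume preorder in order;
for each root, split the current inorder slice at that value into
left-subtree inorder and right-subtree inorder, then recurse.
Recursive splits:
  root=4; inorder splits into left=[2], right=[6, 7, 15, 18, 20]
  root=2; inorder splits into left=[], right=[]
  root=15; inorder splits into left=[6, 7], right=[18, 20]
  root=7; inorder splits into left=[6], right=[]
  root=6; inorder splits into left=[], right=[]
  root=20; inorder splits into left=[18], right=[]
  root=18; inorder splits into left=[], right=[]
Reconstructed level-order: [4, 2, 15, 7, 20, 6, 18]


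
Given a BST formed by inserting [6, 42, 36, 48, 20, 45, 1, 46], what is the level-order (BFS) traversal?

Tree insertion order: [6, 42, 36, 48, 20, 45, 1, 46]
Tree (level-order array): [6, 1, 42, None, None, 36, 48, 20, None, 45, None, None, None, None, 46]
BFS from the root, enqueuing left then right child of each popped node:
  queue [6] -> pop 6, enqueue [1, 42], visited so far: [6]
  queue [1, 42] -> pop 1, enqueue [none], visited so far: [6, 1]
  queue [42] -> pop 42, enqueue [36, 48], visited so far: [6, 1, 42]
  queue [36, 48] -> pop 36, enqueue [20], visited so far: [6, 1, 42, 36]
  queue [48, 20] -> pop 48, enqueue [45], visited so far: [6, 1, 42, 36, 48]
  queue [20, 45] -> pop 20, enqueue [none], visited so far: [6, 1, 42, 36, 48, 20]
  queue [45] -> pop 45, enqueue [46], visited so far: [6, 1, 42, 36, 48, 20, 45]
  queue [46] -> pop 46, enqueue [none], visited so far: [6, 1, 42, 36, 48, 20, 45, 46]
Result: [6, 1, 42, 36, 48, 20, 45, 46]


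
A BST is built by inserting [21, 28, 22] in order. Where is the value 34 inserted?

Starting tree (level order): [21, None, 28, 22]
Insertion path: 21 -> 28
Result: insert 34 as right child of 28
Final tree (level order): [21, None, 28, 22, 34]


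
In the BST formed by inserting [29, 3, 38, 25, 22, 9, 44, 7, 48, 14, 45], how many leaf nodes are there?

Tree built from: [29, 3, 38, 25, 22, 9, 44, 7, 48, 14, 45]
Tree (level-order array): [29, 3, 38, None, 25, None, 44, 22, None, None, 48, 9, None, 45, None, 7, 14]
Rule: A leaf has 0 children.
Per-node child counts:
  node 29: 2 child(ren)
  node 3: 1 child(ren)
  node 25: 1 child(ren)
  node 22: 1 child(ren)
  node 9: 2 child(ren)
  node 7: 0 child(ren)
  node 14: 0 child(ren)
  node 38: 1 child(ren)
  node 44: 1 child(ren)
  node 48: 1 child(ren)
  node 45: 0 child(ren)
Matching nodes: [7, 14, 45]
Count of leaf nodes: 3


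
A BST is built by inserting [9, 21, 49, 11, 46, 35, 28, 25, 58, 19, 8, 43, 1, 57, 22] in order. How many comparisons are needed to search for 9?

Search path for 9: 9
Found: True
Comparisons: 1


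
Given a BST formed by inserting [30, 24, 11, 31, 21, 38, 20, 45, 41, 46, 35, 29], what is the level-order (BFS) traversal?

Tree insertion order: [30, 24, 11, 31, 21, 38, 20, 45, 41, 46, 35, 29]
Tree (level-order array): [30, 24, 31, 11, 29, None, 38, None, 21, None, None, 35, 45, 20, None, None, None, 41, 46]
BFS from the root, enqueuing left then right child of each popped node:
  queue [30] -> pop 30, enqueue [24, 31], visited so far: [30]
  queue [24, 31] -> pop 24, enqueue [11, 29], visited so far: [30, 24]
  queue [31, 11, 29] -> pop 31, enqueue [38], visited so far: [30, 24, 31]
  queue [11, 29, 38] -> pop 11, enqueue [21], visited so far: [30, 24, 31, 11]
  queue [29, 38, 21] -> pop 29, enqueue [none], visited so far: [30, 24, 31, 11, 29]
  queue [38, 21] -> pop 38, enqueue [35, 45], visited so far: [30, 24, 31, 11, 29, 38]
  queue [21, 35, 45] -> pop 21, enqueue [20], visited so far: [30, 24, 31, 11, 29, 38, 21]
  queue [35, 45, 20] -> pop 35, enqueue [none], visited so far: [30, 24, 31, 11, 29, 38, 21, 35]
  queue [45, 20] -> pop 45, enqueue [41, 46], visited so far: [30, 24, 31, 11, 29, 38, 21, 35, 45]
  queue [20, 41, 46] -> pop 20, enqueue [none], visited so far: [30, 24, 31, 11, 29, 38, 21, 35, 45, 20]
  queue [41, 46] -> pop 41, enqueue [none], visited so far: [30, 24, 31, 11, 29, 38, 21, 35, 45, 20, 41]
  queue [46] -> pop 46, enqueue [none], visited so far: [30, 24, 31, 11, 29, 38, 21, 35, 45, 20, 41, 46]
Result: [30, 24, 31, 11, 29, 38, 21, 35, 45, 20, 41, 46]


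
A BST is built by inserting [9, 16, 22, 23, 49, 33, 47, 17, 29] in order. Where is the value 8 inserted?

Starting tree (level order): [9, None, 16, None, 22, 17, 23, None, None, None, 49, 33, None, 29, 47]
Insertion path: 9
Result: insert 8 as left child of 9
Final tree (level order): [9, 8, 16, None, None, None, 22, 17, 23, None, None, None, 49, 33, None, 29, 47]


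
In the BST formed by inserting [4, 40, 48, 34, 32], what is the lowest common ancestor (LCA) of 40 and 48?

Tree insertion order: [4, 40, 48, 34, 32]
Tree (level-order array): [4, None, 40, 34, 48, 32]
In a BST, the LCA of p=40, q=48 is the first node v on the
root-to-leaf path with p <= v <= q (go left if both < v, right if both > v).
Walk from root:
  at 4: both 40 and 48 > 4, go right
  at 40: 40 <= 40 <= 48, this is the LCA
LCA = 40


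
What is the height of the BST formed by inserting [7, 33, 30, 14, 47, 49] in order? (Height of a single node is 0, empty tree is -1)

Insertion order: [7, 33, 30, 14, 47, 49]
Tree (level-order array): [7, None, 33, 30, 47, 14, None, None, 49]
Compute height bottom-up (empty subtree = -1):
  height(14) = 1 + max(-1, -1) = 0
  height(30) = 1 + max(0, -1) = 1
  height(49) = 1 + max(-1, -1) = 0
  height(47) = 1 + max(-1, 0) = 1
  height(33) = 1 + max(1, 1) = 2
  height(7) = 1 + max(-1, 2) = 3
Height = 3


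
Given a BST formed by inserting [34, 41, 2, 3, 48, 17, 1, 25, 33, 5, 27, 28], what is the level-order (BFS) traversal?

Tree insertion order: [34, 41, 2, 3, 48, 17, 1, 25, 33, 5, 27, 28]
Tree (level-order array): [34, 2, 41, 1, 3, None, 48, None, None, None, 17, None, None, 5, 25, None, None, None, 33, 27, None, None, 28]
BFS from the root, enqueuing left then right child of each popped node:
  queue [34] -> pop 34, enqueue [2, 41], visited so far: [34]
  queue [2, 41] -> pop 2, enqueue [1, 3], visited so far: [34, 2]
  queue [41, 1, 3] -> pop 41, enqueue [48], visited so far: [34, 2, 41]
  queue [1, 3, 48] -> pop 1, enqueue [none], visited so far: [34, 2, 41, 1]
  queue [3, 48] -> pop 3, enqueue [17], visited so far: [34, 2, 41, 1, 3]
  queue [48, 17] -> pop 48, enqueue [none], visited so far: [34, 2, 41, 1, 3, 48]
  queue [17] -> pop 17, enqueue [5, 25], visited so far: [34, 2, 41, 1, 3, 48, 17]
  queue [5, 25] -> pop 5, enqueue [none], visited so far: [34, 2, 41, 1, 3, 48, 17, 5]
  queue [25] -> pop 25, enqueue [33], visited so far: [34, 2, 41, 1, 3, 48, 17, 5, 25]
  queue [33] -> pop 33, enqueue [27], visited so far: [34, 2, 41, 1, 3, 48, 17, 5, 25, 33]
  queue [27] -> pop 27, enqueue [28], visited so far: [34, 2, 41, 1, 3, 48, 17, 5, 25, 33, 27]
  queue [28] -> pop 28, enqueue [none], visited so far: [34, 2, 41, 1, 3, 48, 17, 5, 25, 33, 27, 28]
Result: [34, 2, 41, 1, 3, 48, 17, 5, 25, 33, 27, 28]


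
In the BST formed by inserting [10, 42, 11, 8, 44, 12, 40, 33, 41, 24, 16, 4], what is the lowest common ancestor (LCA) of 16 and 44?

Tree insertion order: [10, 42, 11, 8, 44, 12, 40, 33, 41, 24, 16, 4]
Tree (level-order array): [10, 8, 42, 4, None, 11, 44, None, None, None, 12, None, None, None, 40, 33, 41, 24, None, None, None, 16]
In a BST, the LCA of p=16, q=44 is the first node v on the
root-to-leaf path with p <= v <= q (go left if both < v, right if both > v).
Walk from root:
  at 10: both 16 and 44 > 10, go right
  at 42: 16 <= 42 <= 44, this is the LCA
LCA = 42
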